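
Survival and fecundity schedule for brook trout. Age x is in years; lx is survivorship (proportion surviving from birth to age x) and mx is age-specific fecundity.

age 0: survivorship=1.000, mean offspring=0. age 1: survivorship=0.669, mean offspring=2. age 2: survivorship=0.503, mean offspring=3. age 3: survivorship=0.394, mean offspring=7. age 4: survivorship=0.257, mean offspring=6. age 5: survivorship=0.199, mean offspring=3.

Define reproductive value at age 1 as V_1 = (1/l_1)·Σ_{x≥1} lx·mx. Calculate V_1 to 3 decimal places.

11.575

lx·mx for x ≥ 1: 1.338, 1.509, 2.758, 1.542, 0.597 → sum = 7.744
V_1 = 7.744 / l_1 = 7.744 / 0.669 = 11.575486… → 11.575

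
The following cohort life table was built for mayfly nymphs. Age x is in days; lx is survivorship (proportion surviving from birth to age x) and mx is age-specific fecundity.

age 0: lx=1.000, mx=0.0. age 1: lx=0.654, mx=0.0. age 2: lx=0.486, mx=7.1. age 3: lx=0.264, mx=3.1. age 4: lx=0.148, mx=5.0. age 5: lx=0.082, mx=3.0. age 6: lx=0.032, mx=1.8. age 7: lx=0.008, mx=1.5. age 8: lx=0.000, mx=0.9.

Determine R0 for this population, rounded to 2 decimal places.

lx·mx by age: 0, 0, 3.4506, 0.8184, 0.74, 0.246, 0.0576, 0.012, 0
R0 = Σ lx·mx = 5.3246 → 5.32

5.32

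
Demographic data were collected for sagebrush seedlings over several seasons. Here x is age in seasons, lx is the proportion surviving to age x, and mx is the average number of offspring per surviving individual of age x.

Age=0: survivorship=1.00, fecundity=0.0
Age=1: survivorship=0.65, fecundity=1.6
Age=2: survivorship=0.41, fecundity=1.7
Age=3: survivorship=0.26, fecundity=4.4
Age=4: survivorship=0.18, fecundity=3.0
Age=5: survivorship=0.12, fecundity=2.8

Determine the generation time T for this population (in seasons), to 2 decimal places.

lx·mx: 0, 1.04, 0.697, 1.144, 0.54, 0.336 → R0 = 3.757
x·lx·mx: 0, 1.04, 1.394, 3.432, 2.16, 1.68 → Σ = 9.706
T = 9.706 / 3.757 = 2.583444… → 2.58

2.58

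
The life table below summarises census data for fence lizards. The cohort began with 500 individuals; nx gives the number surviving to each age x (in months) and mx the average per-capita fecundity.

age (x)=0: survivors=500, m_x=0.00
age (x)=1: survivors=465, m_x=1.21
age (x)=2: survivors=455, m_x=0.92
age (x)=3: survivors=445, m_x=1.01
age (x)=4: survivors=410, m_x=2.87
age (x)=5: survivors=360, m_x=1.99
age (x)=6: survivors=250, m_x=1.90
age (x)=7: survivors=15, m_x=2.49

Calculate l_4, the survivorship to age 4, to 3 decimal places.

l_4 = n_4/n_0 = 410/500 = 0.82 → 0.820

0.820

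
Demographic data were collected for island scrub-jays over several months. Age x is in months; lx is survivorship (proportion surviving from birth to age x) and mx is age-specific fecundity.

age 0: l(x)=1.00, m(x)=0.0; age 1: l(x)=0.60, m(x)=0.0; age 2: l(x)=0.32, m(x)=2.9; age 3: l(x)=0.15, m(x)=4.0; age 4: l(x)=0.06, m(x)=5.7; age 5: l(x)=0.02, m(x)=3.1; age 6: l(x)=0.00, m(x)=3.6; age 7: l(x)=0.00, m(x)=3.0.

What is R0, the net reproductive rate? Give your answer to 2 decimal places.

lx·mx by age: 0, 0, 0.928, 0.6, 0.342, 0.062, 0, 0
R0 = Σ lx·mx = 1.932 → 1.93

1.93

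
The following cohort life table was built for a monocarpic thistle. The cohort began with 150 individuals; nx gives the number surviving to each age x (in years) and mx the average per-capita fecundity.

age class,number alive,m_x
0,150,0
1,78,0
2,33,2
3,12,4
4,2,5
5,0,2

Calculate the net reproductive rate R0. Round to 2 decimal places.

lx = nx/n0 = nx/150: 1, 0.52, 0.22, 0.08, 0.01333…, 0
lx·mx by age: 0, 0, 0.44, 0.32, 0.066667…, 0
R0 = Σ lx·mx = 0.826667… → 0.83

0.83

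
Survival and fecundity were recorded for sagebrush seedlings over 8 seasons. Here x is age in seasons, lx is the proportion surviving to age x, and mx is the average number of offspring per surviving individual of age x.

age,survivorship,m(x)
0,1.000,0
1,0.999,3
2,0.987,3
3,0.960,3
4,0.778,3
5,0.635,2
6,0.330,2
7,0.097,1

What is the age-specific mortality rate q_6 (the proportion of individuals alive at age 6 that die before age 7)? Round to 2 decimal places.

q_6 = (l_6 − l_7) / l_6 = (0.33 − 0.097) / 0.33
     = 0.233 / 0.33 = 0.706061… → 0.71

0.71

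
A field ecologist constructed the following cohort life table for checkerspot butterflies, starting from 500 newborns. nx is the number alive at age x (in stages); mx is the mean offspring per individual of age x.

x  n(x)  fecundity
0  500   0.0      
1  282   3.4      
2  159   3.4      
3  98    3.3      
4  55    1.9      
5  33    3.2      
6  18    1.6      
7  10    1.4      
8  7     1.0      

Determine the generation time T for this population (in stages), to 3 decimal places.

lx = nx/n0 = nx/500: 1, 0.564, 0.318, 0.196, 0.11, 0.066, 0.036, 0.02, 0.014
lx·mx: 0, 1.9176, 1.0812, 0.6468, 0.209, 0.2112, 0.0576, 0.028, 0.014 → R0 = 4.1654
x·lx·mx: 0, 1.9176, 2.1624, 1.9404, 0.836, 1.056, 0.3456, 0.196, 0.112 → Σ = 8.566
T = 8.566 / 4.1654 = 2.056465… → 2.056

2.056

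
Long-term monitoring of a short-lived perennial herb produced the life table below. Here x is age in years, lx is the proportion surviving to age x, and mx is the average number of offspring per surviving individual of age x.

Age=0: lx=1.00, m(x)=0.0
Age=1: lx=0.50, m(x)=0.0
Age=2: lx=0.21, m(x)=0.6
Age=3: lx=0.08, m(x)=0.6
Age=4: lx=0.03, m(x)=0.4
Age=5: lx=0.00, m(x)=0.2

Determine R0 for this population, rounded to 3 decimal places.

lx·mx by age: 0, 0, 0.126, 0.048, 0.012, 0
R0 = Σ lx·mx = 0.186 → 0.186

0.186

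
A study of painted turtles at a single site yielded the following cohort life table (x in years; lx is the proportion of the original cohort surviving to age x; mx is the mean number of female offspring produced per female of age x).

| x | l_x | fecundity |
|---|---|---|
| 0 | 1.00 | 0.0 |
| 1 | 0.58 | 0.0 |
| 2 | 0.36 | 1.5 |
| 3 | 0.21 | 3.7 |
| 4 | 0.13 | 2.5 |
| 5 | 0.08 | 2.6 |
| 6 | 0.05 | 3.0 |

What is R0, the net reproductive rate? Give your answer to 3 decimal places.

lx·mx by age: 0, 0, 0.54, 0.777, 0.325, 0.208, 0.15
R0 = Σ lx·mx = 2 → 2.000

2.000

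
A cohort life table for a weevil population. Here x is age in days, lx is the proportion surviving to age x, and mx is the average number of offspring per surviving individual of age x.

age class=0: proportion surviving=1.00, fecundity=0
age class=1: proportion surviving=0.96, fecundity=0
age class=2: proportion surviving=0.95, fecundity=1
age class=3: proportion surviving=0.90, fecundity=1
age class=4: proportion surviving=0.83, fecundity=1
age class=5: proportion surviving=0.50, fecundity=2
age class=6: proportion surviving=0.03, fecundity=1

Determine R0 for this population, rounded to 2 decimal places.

3.71

lx·mx by age: 0, 0, 0.95, 0.9, 0.83, 1, 0.03
R0 = Σ lx·mx = 3.71 → 3.71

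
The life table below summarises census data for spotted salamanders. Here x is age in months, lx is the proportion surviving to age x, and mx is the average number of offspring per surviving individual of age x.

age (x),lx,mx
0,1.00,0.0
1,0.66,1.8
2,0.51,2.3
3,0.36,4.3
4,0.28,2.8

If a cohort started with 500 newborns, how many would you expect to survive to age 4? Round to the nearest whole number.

140

Expected survivors = N0 · l_4 = 500 × 0.28 = 140 → 140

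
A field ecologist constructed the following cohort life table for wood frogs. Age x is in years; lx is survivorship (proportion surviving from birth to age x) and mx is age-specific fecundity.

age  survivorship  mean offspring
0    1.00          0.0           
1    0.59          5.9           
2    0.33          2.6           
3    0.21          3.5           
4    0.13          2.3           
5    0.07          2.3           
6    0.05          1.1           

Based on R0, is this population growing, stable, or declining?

growing

R0 = Σ lx·mx = 0 + 3.481 + 0.858 + 0.735 + 0.299 + 0.161 + 0.055 = 5.589
R0 > 1, so the population is growing.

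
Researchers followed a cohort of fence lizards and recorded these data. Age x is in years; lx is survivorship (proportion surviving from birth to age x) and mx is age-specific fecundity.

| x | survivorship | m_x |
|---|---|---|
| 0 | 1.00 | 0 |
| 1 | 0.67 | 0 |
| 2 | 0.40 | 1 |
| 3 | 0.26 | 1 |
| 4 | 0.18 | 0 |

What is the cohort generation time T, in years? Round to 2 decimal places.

lx·mx: 0, 0, 0.4, 0.26, 0 → R0 = 0.66
x·lx·mx: 0, 0, 0.8, 0.78, 0 → Σ = 1.58
T = 1.58 / 0.66 = 2.393939… → 2.39

2.39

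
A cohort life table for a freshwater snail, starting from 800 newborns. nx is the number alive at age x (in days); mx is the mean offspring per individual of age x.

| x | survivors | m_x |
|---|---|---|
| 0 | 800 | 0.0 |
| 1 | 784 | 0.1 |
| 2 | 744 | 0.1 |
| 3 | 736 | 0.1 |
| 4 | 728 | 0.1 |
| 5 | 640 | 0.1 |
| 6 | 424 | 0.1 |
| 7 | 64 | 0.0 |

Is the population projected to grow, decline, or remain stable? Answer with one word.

declining

lx = nx/n0 = nx/800: 1, 0.98, 0.93, 0.92, 0.91, 0.8, 0.53, 0.08
R0 = Σ lx·mx = 0 + 0.098 + 0.093 + 0.092 + 0.091 + 0.08 + 0.053 + 0 = 0.507
R0 < 1, so the population is declining.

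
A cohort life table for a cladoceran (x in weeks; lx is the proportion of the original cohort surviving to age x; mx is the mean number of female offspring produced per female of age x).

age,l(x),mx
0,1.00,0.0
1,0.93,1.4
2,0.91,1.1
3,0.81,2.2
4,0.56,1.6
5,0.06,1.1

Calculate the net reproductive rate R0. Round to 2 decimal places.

5.05

lx·mx by age: 0, 1.302, 1.001, 1.782, 0.896, 0.066
R0 = Σ lx·mx = 5.047 → 5.05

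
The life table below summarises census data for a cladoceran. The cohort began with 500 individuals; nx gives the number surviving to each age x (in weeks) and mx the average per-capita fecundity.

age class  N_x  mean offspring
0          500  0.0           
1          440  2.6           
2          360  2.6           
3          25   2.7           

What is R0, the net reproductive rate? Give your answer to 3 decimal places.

4.295

lx = nx/n0 = nx/500: 1, 0.88, 0.72, 0.05
lx·mx by age: 0, 2.288, 1.872, 0.135
R0 = Σ lx·mx = 4.295 → 4.295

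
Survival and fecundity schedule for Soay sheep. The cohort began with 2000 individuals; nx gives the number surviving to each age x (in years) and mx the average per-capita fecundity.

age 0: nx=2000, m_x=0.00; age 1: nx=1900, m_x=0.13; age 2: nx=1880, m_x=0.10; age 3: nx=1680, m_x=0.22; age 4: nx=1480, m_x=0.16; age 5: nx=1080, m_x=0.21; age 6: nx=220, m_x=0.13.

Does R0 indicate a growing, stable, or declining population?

lx = nx/n0 = nx/2000: 1, 0.95, 0.94, 0.84, 0.74, 0.54, 0.11
R0 = Σ lx·mx = 0 + 0.1235 + 0.094 + 0.1848 + 0.1184 + 0.1134 + 0.0143 = 0.6484
R0 < 1, so the population is declining.

declining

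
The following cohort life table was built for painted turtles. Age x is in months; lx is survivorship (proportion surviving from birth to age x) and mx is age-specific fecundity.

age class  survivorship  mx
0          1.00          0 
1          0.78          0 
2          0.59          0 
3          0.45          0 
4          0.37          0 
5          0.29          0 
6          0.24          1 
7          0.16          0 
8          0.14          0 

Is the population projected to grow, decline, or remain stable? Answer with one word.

declining

R0 = Σ lx·mx = 0 + 0 + 0 + 0 + 0 + 0 + 0.24 + 0 + 0 = 0.24
R0 < 1, so the population is declining.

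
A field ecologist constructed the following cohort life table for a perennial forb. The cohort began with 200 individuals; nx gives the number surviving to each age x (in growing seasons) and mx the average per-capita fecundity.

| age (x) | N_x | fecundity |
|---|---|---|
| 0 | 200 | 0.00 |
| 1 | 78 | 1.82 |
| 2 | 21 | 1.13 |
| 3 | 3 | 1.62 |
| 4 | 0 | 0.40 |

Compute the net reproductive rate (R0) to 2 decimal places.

0.85

lx = nx/n0 = nx/200: 1, 0.39, 0.105, 0.015, 0
lx·mx by age: 0, 0.7098, 0.11865, 0.0243, 0
R0 = Σ lx·mx = 0.85275 → 0.85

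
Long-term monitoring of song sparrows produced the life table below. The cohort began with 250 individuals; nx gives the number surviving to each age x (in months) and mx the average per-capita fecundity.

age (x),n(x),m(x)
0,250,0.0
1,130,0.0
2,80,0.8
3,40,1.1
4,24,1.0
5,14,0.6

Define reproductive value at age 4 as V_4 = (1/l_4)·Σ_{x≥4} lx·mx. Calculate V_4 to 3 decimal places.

lx = nx/n0 = nx/250: 1, 0.52, 0.32, 0.16, 0.096, 0.056
lx·mx for x ≥ 4: 0.096, 0.0336 → sum = 0.1296
V_4 = 0.1296 / l_4 = 0.1296 / 0.096 = 1.35 → 1.350

1.350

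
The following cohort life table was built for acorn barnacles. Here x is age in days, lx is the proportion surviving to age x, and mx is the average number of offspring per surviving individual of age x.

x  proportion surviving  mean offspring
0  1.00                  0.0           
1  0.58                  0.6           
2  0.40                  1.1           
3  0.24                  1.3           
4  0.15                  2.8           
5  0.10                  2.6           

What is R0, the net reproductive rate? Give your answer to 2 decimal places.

1.78

lx·mx by age: 0, 0.348, 0.44, 0.312, 0.42, 0.26
R0 = Σ lx·mx = 1.78 → 1.78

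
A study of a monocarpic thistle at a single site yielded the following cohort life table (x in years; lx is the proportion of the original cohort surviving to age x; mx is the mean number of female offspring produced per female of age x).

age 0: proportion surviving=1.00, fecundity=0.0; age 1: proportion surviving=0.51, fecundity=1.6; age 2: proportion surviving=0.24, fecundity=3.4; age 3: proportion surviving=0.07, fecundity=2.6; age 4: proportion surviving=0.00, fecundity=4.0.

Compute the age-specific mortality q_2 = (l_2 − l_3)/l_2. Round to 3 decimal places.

q_2 = (l_2 − l_3) / l_2 = (0.24 − 0.07) / 0.24
     = 0.17 / 0.24 = 0.708333… → 0.708

0.708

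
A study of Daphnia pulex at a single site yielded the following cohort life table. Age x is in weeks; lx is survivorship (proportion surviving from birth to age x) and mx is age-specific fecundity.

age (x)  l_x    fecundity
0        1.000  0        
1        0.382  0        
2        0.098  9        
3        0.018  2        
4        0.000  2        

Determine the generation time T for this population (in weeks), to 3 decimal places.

2.039

lx·mx: 0, 0, 0.882, 0.036, 0 → R0 = 0.918
x·lx·mx: 0, 0, 1.764, 0.108, 0 → Σ = 1.872
T = 1.872 / 0.918 = 2.039216… → 2.039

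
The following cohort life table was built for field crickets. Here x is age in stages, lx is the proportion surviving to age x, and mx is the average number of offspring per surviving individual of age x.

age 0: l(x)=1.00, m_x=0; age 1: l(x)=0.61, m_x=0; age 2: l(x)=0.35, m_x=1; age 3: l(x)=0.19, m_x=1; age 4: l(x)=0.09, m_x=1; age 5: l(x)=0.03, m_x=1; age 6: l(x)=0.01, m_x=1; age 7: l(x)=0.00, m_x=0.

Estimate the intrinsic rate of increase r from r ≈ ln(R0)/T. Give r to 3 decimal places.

-0.146

R0 = Σ lx·mx = 0 + 0 + 0.35 + 0.19 + 0.09 + 0.03 + 0.01 + 0 = 0.67
Σ x·lx·mx = 1.84; T = 1.84/0.67 = 2.74627…
r ≈ ln(R0)/T = ln(0.67)/2.74627… = -0.14583… → -0.146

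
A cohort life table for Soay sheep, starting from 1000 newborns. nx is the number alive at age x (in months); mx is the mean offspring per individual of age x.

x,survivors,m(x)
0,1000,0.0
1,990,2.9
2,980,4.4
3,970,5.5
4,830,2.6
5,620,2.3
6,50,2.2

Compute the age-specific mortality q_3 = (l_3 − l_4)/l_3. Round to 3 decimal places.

lx = nx/n0 = nx/1000: 1, 0.99, 0.98, 0.97, 0.83, 0.62, 0.05
q_3 = (l_3 − l_4) / l_3 = (0.97 − 0.83) / 0.97
     = 0.14 / 0.97 = 0.14433… → 0.144

0.144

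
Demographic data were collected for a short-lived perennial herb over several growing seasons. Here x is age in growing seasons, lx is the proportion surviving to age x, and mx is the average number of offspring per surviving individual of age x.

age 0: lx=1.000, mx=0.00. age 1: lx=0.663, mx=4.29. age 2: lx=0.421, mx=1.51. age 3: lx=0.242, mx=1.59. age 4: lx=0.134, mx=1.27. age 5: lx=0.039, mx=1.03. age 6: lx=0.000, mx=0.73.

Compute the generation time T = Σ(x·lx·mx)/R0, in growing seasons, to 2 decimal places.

lx·mx: 0, 2.84427, 0.63571, 0.38478, 0.17018, 0.04017, 0 → R0 = 4.07511
x·lx·mx: 0, 2.84427, 1.27142, 1.15434, 0.68072, 0.20085, 0 → Σ = 6.1516
T = 6.1516 / 4.07511 = 1.509554… → 1.51

1.51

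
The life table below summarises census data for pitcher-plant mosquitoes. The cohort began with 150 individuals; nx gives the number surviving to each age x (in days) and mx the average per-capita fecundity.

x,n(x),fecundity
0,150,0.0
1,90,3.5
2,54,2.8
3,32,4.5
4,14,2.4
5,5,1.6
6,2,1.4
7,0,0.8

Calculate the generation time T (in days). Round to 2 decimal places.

1.90

lx = nx/n0 = nx/150: 1, 0.6, 0.36, 0.21333…, 0.09333…, 0.03333…, 0.01333…, 0
lx·mx: 0, 2.1, 1.008, 0.96…, 0.224…, 0.053333…, 0.018667…, 0 → R0 = 4.364…
x·lx·mx: 0, 2.1, 2.016, 2.88…, 0.896…, 0.266667…, 0.112…, 0 → Σ = 8.270667…
T = 8.270667… / 4.364… = 1.895203… → 1.90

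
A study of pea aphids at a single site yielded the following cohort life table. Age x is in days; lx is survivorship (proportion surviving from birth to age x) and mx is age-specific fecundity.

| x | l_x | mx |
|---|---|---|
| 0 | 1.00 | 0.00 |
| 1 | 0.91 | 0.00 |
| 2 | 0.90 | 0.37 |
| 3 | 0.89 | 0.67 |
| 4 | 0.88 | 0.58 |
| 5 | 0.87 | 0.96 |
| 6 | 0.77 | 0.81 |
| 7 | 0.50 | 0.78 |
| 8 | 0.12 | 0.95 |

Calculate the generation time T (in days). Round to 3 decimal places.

lx·mx: 0, 0, 0.333, 0.5963, 0.5104, 0.8352, 0.6237, 0.39, 0.114 → R0 = 3.4026
x·lx·mx: 0, 0, 0.666, 1.7889, 2.0416, 4.176, 3.7422, 2.73, 0.912 → Σ = 16.0567
T = 16.0567 / 3.4026 = 4.71895… → 4.719

4.719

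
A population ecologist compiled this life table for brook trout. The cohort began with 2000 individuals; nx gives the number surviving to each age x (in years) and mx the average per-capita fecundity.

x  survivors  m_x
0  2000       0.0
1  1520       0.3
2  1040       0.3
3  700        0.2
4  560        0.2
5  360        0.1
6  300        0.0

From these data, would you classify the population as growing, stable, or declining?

declining

lx = nx/n0 = nx/2000: 1, 0.76, 0.52, 0.35, 0.28, 0.18, 0.15
R0 = Σ lx·mx = 0 + 0.228 + 0.156 + 0.07 + 0.056 + 0.018 + 0 = 0.528
R0 < 1, so the population is declining.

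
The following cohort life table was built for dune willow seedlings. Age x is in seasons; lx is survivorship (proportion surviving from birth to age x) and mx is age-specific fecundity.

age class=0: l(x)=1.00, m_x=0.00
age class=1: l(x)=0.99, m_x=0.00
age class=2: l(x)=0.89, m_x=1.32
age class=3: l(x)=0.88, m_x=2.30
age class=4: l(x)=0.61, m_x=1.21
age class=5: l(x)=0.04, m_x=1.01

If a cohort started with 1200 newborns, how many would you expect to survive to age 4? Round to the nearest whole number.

732

Expected survivors = N0 · l_4 = 1200 × 0.61 = 732 → 732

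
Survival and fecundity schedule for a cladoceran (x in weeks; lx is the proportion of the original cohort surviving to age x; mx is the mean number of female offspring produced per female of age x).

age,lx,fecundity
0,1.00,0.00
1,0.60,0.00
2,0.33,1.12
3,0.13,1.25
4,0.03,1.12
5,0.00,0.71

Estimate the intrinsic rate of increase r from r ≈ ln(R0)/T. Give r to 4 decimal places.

R0 = Σ lx·mx = 0 + 0 + 0.3696 + 0.1625 + 0.0336 + 0 = 0.5657
Σ x·lx·mx = 1.3611; T = 1.3611/0.5657 = 2.40605…
r ≈ ln(R0)/T = ln(0.5657)/2.40605… = -0.236775… → -0.2368

-0.2368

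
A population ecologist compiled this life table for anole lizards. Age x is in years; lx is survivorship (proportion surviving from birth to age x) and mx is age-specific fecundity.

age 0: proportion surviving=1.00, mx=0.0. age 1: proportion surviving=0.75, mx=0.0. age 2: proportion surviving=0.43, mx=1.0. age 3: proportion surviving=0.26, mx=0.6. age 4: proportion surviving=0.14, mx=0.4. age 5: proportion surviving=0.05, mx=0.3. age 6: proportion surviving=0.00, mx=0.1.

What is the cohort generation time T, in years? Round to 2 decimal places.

lx·mx: 0, 0, 0.43, 0.156, 0.056, 0.015, 0 → R0 = 0.657
x·lx·mx: 0, 0, 0.86, 0.468, 0.224, 0.075, 0 → Σ = 1.627
T = 1.627 / 0.657 = 2.476408… → 2.48

2.48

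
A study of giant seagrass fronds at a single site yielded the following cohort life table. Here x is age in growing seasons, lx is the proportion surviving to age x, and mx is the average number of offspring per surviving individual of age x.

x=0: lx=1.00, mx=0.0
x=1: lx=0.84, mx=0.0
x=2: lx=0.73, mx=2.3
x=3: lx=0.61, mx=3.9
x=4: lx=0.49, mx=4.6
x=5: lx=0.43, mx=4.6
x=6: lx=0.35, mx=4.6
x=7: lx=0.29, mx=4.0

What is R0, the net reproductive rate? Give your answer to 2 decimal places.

lx·mx by age: 0, 0, 1.679, 2.379, 2.254, 1.978, 1.61, 1.16
R0 = Σ lx·mx = 11.06 → 11.06

11.06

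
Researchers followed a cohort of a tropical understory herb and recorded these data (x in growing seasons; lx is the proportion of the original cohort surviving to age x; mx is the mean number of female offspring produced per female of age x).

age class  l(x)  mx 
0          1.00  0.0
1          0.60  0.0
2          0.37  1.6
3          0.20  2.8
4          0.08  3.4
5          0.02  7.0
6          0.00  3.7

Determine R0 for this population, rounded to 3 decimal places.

lx·mx by age: 0, 0, 0.592, 0.56, 0.272, 0.14, 0
R0 = Σ lx·mx = 1.564 → 1.564

1.564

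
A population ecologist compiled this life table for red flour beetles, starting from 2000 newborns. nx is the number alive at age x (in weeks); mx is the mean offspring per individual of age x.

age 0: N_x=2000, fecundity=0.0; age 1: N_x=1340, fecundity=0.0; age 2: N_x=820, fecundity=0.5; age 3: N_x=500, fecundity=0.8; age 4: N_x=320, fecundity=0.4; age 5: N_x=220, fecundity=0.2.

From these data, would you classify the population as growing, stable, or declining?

declining

lx = nx/n0 = nx/2000: 1, 0.67, 0.41, 0.25, 0.16, 0.11
R0 = Σ lx·mx = 0 + 0 + 0.205 + 0.2 + 0.064 + 0.022 = 0.491
R0 < 1, so the population is declining.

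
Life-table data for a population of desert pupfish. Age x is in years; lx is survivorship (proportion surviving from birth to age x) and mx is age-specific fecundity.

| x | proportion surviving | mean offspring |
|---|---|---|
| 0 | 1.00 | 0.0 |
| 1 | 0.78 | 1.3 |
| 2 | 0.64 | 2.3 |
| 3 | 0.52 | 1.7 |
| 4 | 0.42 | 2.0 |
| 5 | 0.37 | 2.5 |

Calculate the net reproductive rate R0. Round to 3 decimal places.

5.135

lx·mx by age: 0, 1.014, 1.472, 0.884, 0.84, 0.925
R0 = Σ lx·mx = 5.135 → 5.135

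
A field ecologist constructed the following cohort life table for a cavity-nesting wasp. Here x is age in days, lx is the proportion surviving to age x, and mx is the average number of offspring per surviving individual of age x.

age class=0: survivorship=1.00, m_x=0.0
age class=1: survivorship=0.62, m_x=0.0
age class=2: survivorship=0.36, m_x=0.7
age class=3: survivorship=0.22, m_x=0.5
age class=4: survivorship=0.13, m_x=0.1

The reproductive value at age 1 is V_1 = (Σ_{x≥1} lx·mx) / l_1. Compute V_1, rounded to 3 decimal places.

lx·mx for x ≥ 1: 0, 0.252, 0.11, 0.013 → sum = 0.375
V_1 = 0.375 / l_1 = 0.375 / 0.62 = 0.604839… → 0.605

0.605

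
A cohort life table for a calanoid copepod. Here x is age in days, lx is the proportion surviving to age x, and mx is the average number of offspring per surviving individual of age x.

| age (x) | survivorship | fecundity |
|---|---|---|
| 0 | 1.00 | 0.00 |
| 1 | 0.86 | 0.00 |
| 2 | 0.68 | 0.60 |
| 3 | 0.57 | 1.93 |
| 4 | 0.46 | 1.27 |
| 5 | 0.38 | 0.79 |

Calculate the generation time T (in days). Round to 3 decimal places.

3.325

lx·mx: 0, 0, 0.408, 1.1001, 0.5842, 0.3002 → R0 = 2.3925
x·lx·mx: 0, 0, 0.816, 3.3003, 2.3368, 1.501 → Σ = 7.9541
T = 7.9541 / 2.3925 = 3.324598… → 3.325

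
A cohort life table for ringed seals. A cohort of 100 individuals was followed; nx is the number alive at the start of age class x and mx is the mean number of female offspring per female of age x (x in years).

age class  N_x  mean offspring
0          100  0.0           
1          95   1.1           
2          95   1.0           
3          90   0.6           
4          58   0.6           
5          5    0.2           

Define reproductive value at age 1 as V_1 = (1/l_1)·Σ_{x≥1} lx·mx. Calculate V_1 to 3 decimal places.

3.045

lx = nx/n0 = nx/100: 1, 0.95, 0.95, 0.9, 0.58, 0.05
lx·mx for x ≥ 1: 1.045, 0.95, 0.54, 0.348, 0.01 → sum = 2.893
V_1 = 2.893 / l_1 = 2.893 / 0.95 = 3.045263… → 3.045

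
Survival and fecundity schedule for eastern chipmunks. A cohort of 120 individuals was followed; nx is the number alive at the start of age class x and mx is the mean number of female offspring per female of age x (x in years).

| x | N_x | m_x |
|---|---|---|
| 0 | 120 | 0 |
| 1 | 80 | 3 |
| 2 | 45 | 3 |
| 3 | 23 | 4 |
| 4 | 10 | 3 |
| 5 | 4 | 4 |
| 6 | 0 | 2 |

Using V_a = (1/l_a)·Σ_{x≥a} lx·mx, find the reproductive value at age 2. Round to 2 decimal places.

lx = nx/n0 = nx/120: 1, 0.66667…, 0.375, 0.19167…, 0.08333…, 0.03333…, 0
lx·mx for x ≥ 2: 1.125, 0.766667…, 0.25…, 0.133333…, 0 → sum = 2.275…
V_2 = 2.275… / l_2 = 2.275… / 0.375 = 6.066667… → 6.07

6.07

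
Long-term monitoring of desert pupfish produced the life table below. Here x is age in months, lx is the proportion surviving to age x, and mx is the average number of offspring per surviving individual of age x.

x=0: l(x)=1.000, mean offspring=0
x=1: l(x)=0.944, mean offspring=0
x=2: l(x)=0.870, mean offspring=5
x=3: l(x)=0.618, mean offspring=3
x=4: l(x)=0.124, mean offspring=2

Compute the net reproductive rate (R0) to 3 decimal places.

6.452

lx·mx by age: 0, 0, 4.35, 1.854, 0.248
R0 = Σ lx·mx = 6.452 → 6.452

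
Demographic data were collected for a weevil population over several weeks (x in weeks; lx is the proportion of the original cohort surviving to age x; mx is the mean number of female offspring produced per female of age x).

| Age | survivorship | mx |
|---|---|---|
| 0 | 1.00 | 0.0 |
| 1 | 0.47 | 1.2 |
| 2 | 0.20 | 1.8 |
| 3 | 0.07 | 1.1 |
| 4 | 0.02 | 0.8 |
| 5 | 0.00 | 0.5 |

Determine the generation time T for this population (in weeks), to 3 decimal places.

lx·mx: 0, 0.564, 0.36, 0.077, 0.016, 0 → R0 = 1.017
x·lx·mx: 0, 0.564, 0.72, 0.231, 0.064, 0 → Σ = 1.579
T = 1.579 / 1.017 = 1.552606… → 1.553

1.553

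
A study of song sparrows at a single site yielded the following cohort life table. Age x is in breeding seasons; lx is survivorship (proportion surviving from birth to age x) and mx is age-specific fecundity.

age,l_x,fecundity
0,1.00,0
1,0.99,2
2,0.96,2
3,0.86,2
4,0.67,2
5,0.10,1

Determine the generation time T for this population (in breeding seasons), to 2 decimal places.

lx·mx: 0, 1.98, 1.92, 1.72, 1.34, 0.1 → R0 = 7.06
x·lx·mx: 0, 1.98, 3.84, 5.16, 5.36, 0.5 → Σ = 16.84
T = 16.84 / 7.06 = 2.385269… → 2.39

2.39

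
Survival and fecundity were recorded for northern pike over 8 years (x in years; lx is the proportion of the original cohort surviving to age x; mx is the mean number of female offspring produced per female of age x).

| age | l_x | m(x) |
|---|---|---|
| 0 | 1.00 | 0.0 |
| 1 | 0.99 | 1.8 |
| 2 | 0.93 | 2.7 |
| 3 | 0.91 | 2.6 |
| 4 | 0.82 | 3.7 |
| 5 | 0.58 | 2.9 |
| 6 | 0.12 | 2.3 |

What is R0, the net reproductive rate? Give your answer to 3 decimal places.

lx·mx by age: 0, 1.782, 2.511, 2.366, 3.034, 1.682, 0.276
R0 = Σ lx·mx = 11.651 → 11.651

11.651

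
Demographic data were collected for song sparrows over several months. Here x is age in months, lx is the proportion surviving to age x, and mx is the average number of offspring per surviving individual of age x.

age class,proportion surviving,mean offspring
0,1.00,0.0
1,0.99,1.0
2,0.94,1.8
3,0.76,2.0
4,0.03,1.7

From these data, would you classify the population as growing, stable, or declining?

growing

R0 = Σ lx·mx = 0 + 0.99 + 1.692 + 1.52 + 0.051 = 4.253
R0 > 1, so the population is growing.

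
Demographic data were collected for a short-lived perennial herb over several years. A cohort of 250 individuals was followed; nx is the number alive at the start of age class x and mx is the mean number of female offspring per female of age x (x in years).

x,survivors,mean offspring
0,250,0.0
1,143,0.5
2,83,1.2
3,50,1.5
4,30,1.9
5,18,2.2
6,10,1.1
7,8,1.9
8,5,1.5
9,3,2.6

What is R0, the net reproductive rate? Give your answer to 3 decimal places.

1.537

lx = nx/n0 = nx/250: 1, 0.572, 0.332, 0.2, 0.12, 0.072, 0.04, 0.032, 0.02, 0.012
lx·mx by age: 0, 0.286, 0.3984, 0.3, 0.228, 0.1584, 0.044, 0.0608, 0.03, 0.0312
R0 = Σ lx·mx = 1.5368 → 1.537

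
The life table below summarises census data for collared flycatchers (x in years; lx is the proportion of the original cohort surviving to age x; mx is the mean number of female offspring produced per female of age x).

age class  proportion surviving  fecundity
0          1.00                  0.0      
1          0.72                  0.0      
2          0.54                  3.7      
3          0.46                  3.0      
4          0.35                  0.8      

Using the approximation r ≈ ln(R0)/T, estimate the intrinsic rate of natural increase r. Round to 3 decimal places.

0.513

R0 = Σ lx·mx = 0 + 0 + 1.998 + 1.38 + 0.28 = 3.658
Σ x·lx·mx = 9.256; T = 9.256/3.658 = 2.53034…
r ≈ ln(R0)/T = ln(3.658)/2.53034… = 0.51255… → 0.513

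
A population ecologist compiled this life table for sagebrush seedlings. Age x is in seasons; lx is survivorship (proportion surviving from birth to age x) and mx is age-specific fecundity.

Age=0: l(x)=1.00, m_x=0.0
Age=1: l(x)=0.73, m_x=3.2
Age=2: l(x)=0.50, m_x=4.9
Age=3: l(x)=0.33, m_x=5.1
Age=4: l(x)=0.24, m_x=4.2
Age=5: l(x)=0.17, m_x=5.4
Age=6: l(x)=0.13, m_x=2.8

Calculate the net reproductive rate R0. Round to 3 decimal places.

8.759

lx·mx by age: 0, 2.336, 2.45, 1.683, 1.008, 0.918, 0.364
R0 = Σ lx·mx = 8.759 → 8.759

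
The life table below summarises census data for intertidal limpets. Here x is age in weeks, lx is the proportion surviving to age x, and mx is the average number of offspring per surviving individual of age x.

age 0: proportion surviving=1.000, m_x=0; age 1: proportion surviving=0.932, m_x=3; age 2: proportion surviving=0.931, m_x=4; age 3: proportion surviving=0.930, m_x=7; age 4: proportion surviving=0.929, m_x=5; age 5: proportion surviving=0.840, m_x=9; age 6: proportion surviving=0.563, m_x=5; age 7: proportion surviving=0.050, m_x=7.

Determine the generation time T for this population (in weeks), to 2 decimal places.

3.71

lx·mx: 0, 2.796, 3.724, 6.51, 4.645, 7.56, 2.815, 0.35 → R0 = 28.4
x·lx·mx: 0, 2.796, 7.448, 19.53, 18.58, 37.8, 16.89, 2.45 → Σ = 105.494
T = 105.494 / 28.4 = 3.714577… → 3.71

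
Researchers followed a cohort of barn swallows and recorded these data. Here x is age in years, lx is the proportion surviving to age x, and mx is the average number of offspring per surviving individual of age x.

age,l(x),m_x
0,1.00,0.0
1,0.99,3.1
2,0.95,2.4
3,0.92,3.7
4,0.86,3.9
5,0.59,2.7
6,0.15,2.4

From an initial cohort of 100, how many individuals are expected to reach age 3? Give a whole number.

92

Expected survivors = N0 · l_3 = 100 × 0.92 = 92 → 92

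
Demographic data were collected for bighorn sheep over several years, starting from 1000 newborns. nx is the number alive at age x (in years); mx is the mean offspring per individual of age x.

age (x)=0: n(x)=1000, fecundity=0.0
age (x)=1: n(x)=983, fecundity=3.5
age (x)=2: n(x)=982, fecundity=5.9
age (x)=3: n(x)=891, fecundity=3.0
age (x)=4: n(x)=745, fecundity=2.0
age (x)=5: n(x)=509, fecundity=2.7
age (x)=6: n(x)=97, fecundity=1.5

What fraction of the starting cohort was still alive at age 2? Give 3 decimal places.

l_2 = n_2/n_0 = 982/1000 = 0.982 → 0.982

0.982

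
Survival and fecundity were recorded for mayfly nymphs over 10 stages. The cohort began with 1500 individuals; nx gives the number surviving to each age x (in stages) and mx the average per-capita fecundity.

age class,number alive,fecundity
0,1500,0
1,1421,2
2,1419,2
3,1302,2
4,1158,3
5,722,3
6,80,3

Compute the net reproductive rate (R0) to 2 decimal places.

9.44

lx = nx/n0 = nx/1500: 1, 0.94733…, 0.946, 0.868, 0.772, 0.48133…, 0.05333…
lx·mx by age: 0, 1.894667…, 1.892, 1.736, 2.316, 1.444…, 0.16…
R0 = Σ lx·mx = 9.442667… → 9.44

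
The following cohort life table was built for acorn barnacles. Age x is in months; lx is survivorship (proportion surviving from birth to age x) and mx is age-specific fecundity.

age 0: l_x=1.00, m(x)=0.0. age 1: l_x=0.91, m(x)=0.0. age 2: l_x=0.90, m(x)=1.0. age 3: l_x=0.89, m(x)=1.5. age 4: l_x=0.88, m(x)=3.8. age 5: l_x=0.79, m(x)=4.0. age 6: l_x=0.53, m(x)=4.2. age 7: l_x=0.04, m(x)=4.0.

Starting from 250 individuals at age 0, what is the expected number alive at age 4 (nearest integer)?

Expected survivors = N0 · l_4 = 250 × 0.88 = 220 → 220

220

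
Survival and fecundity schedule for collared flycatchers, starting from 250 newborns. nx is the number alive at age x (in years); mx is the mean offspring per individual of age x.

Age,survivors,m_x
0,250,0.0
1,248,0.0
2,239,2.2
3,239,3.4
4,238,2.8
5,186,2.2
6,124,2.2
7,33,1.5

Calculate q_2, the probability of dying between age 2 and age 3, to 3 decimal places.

lx = nx/n0 = nx/250: 1, 0.992, 0.956, 0.956, 0.952, 0.744, 0.496, 0.132
q_2 = (l_2 − l_3) / l_2 = (0.956 − 0.956) / 0.956
     = 0 / 0.956 = 0 → 0.000

0.000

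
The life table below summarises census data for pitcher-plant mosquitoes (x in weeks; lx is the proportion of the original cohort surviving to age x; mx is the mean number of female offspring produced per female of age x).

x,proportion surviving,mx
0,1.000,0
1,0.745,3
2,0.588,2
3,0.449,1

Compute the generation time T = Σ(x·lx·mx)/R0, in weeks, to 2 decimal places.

lx·mx: 0, 2.235, 1.176, 0.449 → R0 = 3.86
x·lx·mx: 0, 2.235, 2.352, 1.347 → Σ = 5.934
T = 5.934 / 3.86 = 1.537306… → 1.54

1.54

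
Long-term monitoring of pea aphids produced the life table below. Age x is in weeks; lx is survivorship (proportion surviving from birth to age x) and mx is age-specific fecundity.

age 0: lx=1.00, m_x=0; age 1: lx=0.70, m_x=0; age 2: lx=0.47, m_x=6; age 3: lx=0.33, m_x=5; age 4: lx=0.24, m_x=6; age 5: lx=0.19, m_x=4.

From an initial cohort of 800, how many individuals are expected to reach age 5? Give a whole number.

152

Expected survivors = N0 · l_5 = 800 × 0.19 = 152 → 152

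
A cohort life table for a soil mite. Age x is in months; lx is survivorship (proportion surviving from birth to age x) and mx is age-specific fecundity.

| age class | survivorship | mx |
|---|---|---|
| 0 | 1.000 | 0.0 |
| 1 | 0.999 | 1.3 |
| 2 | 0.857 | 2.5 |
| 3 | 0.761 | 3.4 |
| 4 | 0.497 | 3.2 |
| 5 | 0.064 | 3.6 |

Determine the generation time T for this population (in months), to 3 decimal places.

2.657

lx·mx: 0, 1.2987, 2.1425, 2.5874, 1.5904, 0.2304 → R0 = 7.8494
x·lx·mx: 0, 1.2987, 4.285, 7.7622, 6.3616, 1.152 → Σ = 20.8595
T = 20.8595 / 7.8494 = 2.657464… → 2.657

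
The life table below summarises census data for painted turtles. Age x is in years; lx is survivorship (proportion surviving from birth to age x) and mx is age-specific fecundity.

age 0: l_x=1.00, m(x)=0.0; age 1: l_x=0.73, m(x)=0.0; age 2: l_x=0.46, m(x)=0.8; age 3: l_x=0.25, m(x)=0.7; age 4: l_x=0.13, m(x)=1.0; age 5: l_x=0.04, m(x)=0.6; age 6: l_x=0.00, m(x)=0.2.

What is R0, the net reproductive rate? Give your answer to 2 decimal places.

0.70

lx·mx by age: 0, 0, 0.368, 0.175, 0.13, 0.024, 0
R0 = Σ lx·mx = 0.697 → 0.70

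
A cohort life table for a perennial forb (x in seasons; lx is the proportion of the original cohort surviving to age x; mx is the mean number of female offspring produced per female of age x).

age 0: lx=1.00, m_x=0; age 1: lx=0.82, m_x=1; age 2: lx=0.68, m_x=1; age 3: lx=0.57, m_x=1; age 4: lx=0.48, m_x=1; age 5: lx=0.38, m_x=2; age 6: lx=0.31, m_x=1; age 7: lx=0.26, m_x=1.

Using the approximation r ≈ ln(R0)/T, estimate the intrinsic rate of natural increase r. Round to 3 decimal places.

R0 = Σ lx·mx = 0 + 0.82 + 0.68 + 0.57 + 0.48 + 0.76 + 0.31 + 0.26 = 3.88
Σ x·lx·mx = 13.29; T = 13.29/3.88 = 3.42526…
r ≈ ln(R0)/T = ln(3.88)/3.42526… = 0.39583… → 0.396

0.396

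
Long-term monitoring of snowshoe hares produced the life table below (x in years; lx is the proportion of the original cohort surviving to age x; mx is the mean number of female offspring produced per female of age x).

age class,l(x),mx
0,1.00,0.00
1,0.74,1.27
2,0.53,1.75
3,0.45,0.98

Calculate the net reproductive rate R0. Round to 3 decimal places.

lx·mx by age: 0, 0.9398, 0.9275, 0.441
R0 = Σ lx·mx = 2.3083 → 2.308

2.308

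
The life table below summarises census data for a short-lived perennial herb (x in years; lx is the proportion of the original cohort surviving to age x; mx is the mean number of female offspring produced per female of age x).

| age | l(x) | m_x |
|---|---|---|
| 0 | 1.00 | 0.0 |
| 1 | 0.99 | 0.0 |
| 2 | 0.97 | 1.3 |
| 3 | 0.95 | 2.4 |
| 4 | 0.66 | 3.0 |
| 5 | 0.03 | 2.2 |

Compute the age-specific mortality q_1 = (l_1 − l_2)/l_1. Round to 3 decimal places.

q_1 = (l_1 − l_2) / l_1 = (0.99 − 0.97) / 0.99
     = 0.02 / 0.99 = 0.020202… → 0.020

0.020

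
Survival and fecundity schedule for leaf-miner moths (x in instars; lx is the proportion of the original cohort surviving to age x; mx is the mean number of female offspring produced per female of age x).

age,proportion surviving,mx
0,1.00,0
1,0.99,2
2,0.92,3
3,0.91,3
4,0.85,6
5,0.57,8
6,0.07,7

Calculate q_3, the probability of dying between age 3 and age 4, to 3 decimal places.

0.066

q_3 = (l_3 − l_4) / l_3 = (0.91 − 0.85) / 0.91
     = 0.06 / 0.91 = 0.065934… → 0.066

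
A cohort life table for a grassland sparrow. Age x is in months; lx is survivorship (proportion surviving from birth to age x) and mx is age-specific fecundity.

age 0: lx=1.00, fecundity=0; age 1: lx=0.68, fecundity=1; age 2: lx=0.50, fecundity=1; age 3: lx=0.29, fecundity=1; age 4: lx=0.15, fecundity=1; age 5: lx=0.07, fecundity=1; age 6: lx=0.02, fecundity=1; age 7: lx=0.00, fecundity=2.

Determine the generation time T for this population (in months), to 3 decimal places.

2.117

lx·mx: 0, 0.68, 0.5, 0.29, 0.15, 0.07, 0.02, 0 → R0 = 1.71
x·lx·mx: 0, 0.68, 1, 0.87, 0.6, 0.35, 0.12, 0 → Σ = 3.62
T = 3.62 / 1.71 = 2.116959… → 2.117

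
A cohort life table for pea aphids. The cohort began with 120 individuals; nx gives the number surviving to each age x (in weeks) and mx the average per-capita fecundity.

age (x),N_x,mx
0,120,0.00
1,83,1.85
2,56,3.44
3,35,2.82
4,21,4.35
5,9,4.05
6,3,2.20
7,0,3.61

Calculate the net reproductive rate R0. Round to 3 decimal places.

lx = nx/n0 = nx/120: 1, 0.69167…, 0.46667…, 0.29167…, 0.175, 0.075, 0.025, 0
lx·mx by age: 0, 1.279583…, 1.605333…, 0.8225…, 0.76125, 0.30375, 0.055, 0
R0 = Σ lx·mx = 4.827417… → 4.827

4.827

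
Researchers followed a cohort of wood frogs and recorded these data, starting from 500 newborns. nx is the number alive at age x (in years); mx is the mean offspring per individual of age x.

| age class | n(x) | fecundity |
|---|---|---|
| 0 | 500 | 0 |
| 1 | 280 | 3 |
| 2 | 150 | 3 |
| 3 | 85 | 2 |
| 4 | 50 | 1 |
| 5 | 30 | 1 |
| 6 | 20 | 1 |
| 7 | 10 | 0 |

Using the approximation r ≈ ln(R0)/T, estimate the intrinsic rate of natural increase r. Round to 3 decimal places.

lx = nx/n0 = nx/500: 1, 0.56, 0.3, 0.17, 0.1, 0.06, 0.04, 0.02
R0 = Σ lx·mx = 0 + 1.68 + 0.9 + 0.34 + 0.1 + 0.06 + 0.04 + 0 = 3.12
Σ x·lx·mx = 5.44; T = 5.44/3.12 = 1.74359…
r ≈ ln(R0)/T = ln(3.12)/1.74359… = 0.65258… → 0.653

0.653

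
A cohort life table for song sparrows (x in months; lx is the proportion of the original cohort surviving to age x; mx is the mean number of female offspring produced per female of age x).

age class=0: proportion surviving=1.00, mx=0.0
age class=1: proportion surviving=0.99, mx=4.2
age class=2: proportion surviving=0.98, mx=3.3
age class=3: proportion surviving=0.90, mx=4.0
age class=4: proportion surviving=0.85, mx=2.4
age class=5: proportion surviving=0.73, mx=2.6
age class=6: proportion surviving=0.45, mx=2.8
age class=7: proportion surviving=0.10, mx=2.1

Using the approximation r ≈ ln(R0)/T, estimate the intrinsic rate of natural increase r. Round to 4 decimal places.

R0 = Σ lx·mx = 0 + 4.158 + 3.234 + 3.6 + 2.04 + 1.898 + 1.26 + 0.21 = 16.4
Σ x·lx·mx = 48.106; T = 48.106/16.4 = 2.93329…
r ≈ ln(R0)/T = ln(16.4)/2.93329… = 0.953632… → 0.9536

0.9536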